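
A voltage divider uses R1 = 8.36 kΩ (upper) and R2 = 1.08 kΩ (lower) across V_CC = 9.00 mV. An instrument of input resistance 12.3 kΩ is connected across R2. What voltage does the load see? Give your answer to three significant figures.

V_out ≈ 0.955 mV

R2 ‖ R_L = (1.08 × 12.3)/(1.08 + 12.3) = 0.9928 kΩ.
Now apply the divider: V_out = 9.00 × 0.1062 = 0.9554 mV.
(Unloaded it would be 1.03 mV; the load pulls it down.)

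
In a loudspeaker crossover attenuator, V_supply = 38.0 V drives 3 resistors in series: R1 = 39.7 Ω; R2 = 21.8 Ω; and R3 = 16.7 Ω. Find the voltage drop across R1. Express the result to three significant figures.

Series total: ΣR = 39.7 + 21.8 + 16.7 = 78.20 Ω.
Voltage divider: V = V_supply · (39.70 / 78.20) = 38.0 × 0.5077 = 19.29 V.

V ≈ 19.3 V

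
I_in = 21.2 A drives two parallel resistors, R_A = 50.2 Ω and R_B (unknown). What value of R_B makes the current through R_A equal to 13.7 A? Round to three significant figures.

Two-branch current divider: I_A = I_in · R_B/(R_A + R_B).
With f = 0.6462, R_B = R_A · f/(1−f) = 50.2 × 1.827 = 91.70 Ω.

R_B ≈ 91.7 Ω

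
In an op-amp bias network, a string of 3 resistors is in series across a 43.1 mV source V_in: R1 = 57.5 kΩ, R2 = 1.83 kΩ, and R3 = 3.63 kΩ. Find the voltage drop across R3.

Series total: ΣR = 57.5 + 1.83 + 3.63 = 62.96 kΩ.
V = V_in · R/ΣR = 43.1 × 0.05766 = 2.485 mV.

V ≈ 2.48 mV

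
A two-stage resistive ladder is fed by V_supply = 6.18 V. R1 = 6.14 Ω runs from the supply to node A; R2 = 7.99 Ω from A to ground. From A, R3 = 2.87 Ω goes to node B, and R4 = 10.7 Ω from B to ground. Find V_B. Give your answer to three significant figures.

V_B ≈ 2.19 V

The second stage (R3 + R4 = 13.57 Ω) loads node A in parallel with R2.
Effective lower resistance at A: R2 ‖ 13.57 = 5.029 Ω.
First divider: V_A = V_supply · 5.029/(6.14 + 5.029) = 2.783 V.
V_B = V_A × 0.7885 = 2.194 V.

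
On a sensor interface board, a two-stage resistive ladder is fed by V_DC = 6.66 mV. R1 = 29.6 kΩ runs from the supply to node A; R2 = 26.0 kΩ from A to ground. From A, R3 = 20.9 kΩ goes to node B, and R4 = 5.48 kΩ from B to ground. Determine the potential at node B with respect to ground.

Node A sees R2 in parallel with the series input of stage 2, R3 + R4 = 26.38 kΩ.
R2 ‖ (R3+R4) = 13.09 kΩ.
So V_A = 6.66 × 0.3067 = 2.043 mV.
Then the unloaded second divider: V_B = V_A × R4/(R3+R4) = 2.043 × 0.2077 = 0.4243 mV.

V_B ≈ 0.424 mV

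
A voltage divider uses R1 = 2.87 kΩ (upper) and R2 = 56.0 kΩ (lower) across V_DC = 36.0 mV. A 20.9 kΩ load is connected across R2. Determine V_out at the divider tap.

R2 ‖ R_L = (56.0 × 20.9)/(56.0 + 20.9) = 15.22 kΩ.
Then V_out = V_DC · R2'/(R1 + R2') = 36.0 × 15.22/18.09 = 30.29 mV.
(Unloaded it would be 34.2 mV; the load pulls it down.)

V_out ≈ 30.3 mV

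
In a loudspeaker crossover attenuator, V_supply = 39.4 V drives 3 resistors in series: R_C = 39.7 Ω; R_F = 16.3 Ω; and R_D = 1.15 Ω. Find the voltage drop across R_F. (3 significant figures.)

Series total: ΣR = 39.7 + 16.3 + 1.15 = 57.15 Ω.
Voltage divider: V = V_supply · (16.30 / 57.15) = 39.4 × 0.2852 = 11.24 V.

V ≈ 11.2 V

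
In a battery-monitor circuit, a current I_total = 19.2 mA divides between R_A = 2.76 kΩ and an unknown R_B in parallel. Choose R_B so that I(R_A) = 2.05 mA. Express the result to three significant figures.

In a two-way split, I_A/I_total = R_B/(R_A + R_B).
2.05/19.2 = R_B/(R_A + R_B) → R_B = R_A · (0.1068)/(1 − 0.1068) = 2.76 × 0.1195 = 0.3299 kΩ.

R_B ≈ 0.330 kΩ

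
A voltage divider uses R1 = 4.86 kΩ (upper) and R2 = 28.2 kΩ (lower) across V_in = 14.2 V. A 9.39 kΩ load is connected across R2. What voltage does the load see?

V_out ≈ 8.40 V

The load sits in parallel with R2, giving an effective lower resistance R2' = R2·R_L/(R2+R_L) = 7.044 kΩ.
Now apply the divider: V_out = 14.2 × 0.5917 = 8.403 V.
(Unloaded it would be 12.1 V; the load pulls it down.)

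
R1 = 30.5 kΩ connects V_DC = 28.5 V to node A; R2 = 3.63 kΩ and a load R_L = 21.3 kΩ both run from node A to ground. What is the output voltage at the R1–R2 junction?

First combine the lower leg with the load: R2 ‖ R_L = 3.101 kΩ.
Voltage divider with the loaded lower leg: V_out = 28.5 × 3.101/(30.5 + 3.101) = 28.5 × 0.09230 = 2.631 V.
(Unloaded it would be 3.03 V; the load pulls it down.)

V_out ≈ 2.63 V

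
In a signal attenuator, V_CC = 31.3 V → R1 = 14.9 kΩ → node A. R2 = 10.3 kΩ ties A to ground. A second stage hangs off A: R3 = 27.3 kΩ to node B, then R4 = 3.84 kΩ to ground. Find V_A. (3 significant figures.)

The second stage (R3 + R4 = 31.14 kΩ) loads node A in parallel with R2.
R2 ‖ (R3+R4) = 7.740 kΩ.
V_A = 31.3 × 7.740/(14.9 + 7.740) = 10.70 V.

V_A ≈ 10.7 V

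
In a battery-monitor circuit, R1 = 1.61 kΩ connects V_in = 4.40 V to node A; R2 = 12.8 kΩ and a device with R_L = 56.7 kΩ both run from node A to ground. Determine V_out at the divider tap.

The load sits in parallel with R2, giving an effective lower resistance R2' = R2·R_L/(R2+R_L) = 10.44 kΩ.
Voltage divider with the loaded lower leg: V_out = 4.40 × 10.44/(1.61 + 10.44) = 4.40 × 0.8664 = 3.812 V.

V_out ≈ 3.81 V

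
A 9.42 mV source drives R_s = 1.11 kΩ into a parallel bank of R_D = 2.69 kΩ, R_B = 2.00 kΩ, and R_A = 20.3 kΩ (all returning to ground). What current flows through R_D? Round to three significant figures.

Parallel bank: R_p = 1/(1/2.69 + 1/2.00 + 1/20.3) = 1.086 kΩ.
V_A = 9.42 × 1.086/2.196 = 4.658 mV.
Branch current I = V_A/R_D = 4.658/2.69 = 1.732 µA.
(Equivalently: I_total = 4.290 µA, then current-divider fraction G_k/ΣG = 0.4036.)

I ≈ 1.73 µA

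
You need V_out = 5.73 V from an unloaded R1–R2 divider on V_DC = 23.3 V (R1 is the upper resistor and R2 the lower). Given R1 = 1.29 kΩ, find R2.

The divider ratio is R2/(R1+R2) = 5.73/23.3 = 0.2459.
R2 = R1 · 0.2459/(1 − 0.2459) = 0.4207 kΩ.

R2 ≈ 0.421 kΩ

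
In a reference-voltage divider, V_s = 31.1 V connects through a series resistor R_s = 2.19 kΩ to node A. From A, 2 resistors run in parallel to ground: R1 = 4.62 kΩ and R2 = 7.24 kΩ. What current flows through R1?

Combine the parallel branches: R_p = (1/4.62 + 1/7.24)⁻¹ = 2.820 kΩ.
V_A by voltage divider: V_A = 31.1 × 2.820/(2.19 + 2.820) = 17.51 V.
I(R1) = V_A / R1 = 17.51/4.62 = 3.789 mA.

I ≈ 3.79 mA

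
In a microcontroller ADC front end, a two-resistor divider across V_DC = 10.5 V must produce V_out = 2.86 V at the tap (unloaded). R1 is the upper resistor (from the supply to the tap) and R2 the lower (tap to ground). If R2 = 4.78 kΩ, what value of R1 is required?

R1 ≈ 12.8 kΩ

Required fraction k = V_out/V_DC = 0.2724.
R1 = R2·(1/k − 1) = 4.78 × 2.671 = 12.77 kΩ.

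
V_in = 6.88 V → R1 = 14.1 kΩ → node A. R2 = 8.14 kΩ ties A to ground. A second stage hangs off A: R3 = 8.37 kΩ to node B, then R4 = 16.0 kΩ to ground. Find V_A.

The second stage (R3 + R4 = 24.37 kΩ) loads node A in parallel with R2.
Effective lower resistance at A: R2 ‖ 24.37 = 6.102 kΩ.
V_A = 6.88 × 6.102/(14.1 + 6.102) = 2.078 V.

V_A ≈ 2.08 V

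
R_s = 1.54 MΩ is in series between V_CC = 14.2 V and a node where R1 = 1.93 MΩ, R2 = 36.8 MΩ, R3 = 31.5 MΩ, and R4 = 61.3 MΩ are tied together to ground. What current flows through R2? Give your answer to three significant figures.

I ≈ 0.202 µA

Equivalent of the parallel group: R_p = 1.685 MΩ.
V_A = 14.2 × 1.685/3.225 = 7.420 V.
Branch current I = V_A/R2 = 7.420/36.8 = 0.2016 µA.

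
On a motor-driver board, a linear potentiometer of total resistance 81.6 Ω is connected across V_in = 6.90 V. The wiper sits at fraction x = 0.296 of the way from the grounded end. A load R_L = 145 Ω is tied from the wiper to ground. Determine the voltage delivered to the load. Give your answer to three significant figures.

Split the track: R_lower = x·R_p = 24.15 Ω, R_upper = (1−x)·R_p = 57.45 Ω.
R_L loads the lower segment: effective lower R = 20.70 Ω.
V_out = 6.90 × 20.70/(57.45 + 20.70) = 1.828 V.

V_out ≈ 1.83 V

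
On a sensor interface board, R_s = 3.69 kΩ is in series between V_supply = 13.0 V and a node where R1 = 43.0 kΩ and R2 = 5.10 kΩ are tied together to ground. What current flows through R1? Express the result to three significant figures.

I ≈ 0.167 mA

Parallel bank: R_p = 1/(1/43.0 + 1/5.10) = 4.559 kΩ.
V_A = 13.0 × 4.559/8.249 = 7.185 V.
I(R1) = V_A / R1 = 7.185/43.0 = 0.1671 mA.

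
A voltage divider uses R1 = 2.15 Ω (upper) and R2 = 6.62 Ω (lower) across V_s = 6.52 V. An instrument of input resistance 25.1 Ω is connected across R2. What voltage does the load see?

The load sits in parallel with R2, giving an effective lower resistance R2' = R2·R_L/(R2+R_L) = 5.238 Ω.
Then V_out = V_s · R2'/(R1 + R2') = 6.52 × 5.238/7.388 = 4.623 V.

V_out ≈ 4.62 V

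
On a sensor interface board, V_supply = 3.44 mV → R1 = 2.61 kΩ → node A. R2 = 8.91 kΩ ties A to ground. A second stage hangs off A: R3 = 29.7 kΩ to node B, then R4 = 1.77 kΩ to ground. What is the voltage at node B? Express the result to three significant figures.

V_B ≈ 0.141 mV

Looking into the second stage from A: R3 + R4 = 31.47 kΩ appears in parallel with R2.
Effective lower resistance at A: R2 ‖ 31.47 = 6.944 kΩ.
V_A = 3.44 × 6.944/(2.61 + 6.944) = 2.500 mV.
V_B = V_A × 0.05624 = 0.1406 mV.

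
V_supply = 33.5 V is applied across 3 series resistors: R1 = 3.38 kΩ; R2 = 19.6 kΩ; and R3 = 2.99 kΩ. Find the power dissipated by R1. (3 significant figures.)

Series current I = V_supply/ΣR = 33.5/25.97 = 1.290 mA.
P(R1) = I²·R1 = (1.290)² × 3.38 = 5.624 mW.

P ≈ 5.62 mW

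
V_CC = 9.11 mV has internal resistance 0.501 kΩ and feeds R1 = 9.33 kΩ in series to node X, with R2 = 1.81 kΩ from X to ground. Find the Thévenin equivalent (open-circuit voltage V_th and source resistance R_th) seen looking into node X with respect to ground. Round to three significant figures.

V_th ≈ 1.42 mV, R_th ≈ 1.53 kΩ

R1' = 0.501 + 9.33 = 9.831 kΩ (source resistance + R1).
Open-circuit (no load on X): V_th = V_CC · R2/(R1' + R2) = 9.11 × 1.81/(9.831 + 1.81) = 1.416 mV.
Zeroing V_CC shorts the top of R1' to ground, so R_th = R1' ‖ R2 = 1.529 kΩ.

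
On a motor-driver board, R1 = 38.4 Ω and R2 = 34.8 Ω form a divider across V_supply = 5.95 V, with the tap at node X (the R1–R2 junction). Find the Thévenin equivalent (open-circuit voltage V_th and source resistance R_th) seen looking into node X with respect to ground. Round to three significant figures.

V_th ≈ 2.83 V, R_th ≈ 18.3 Ω

With X open, the divider is unloaded: V_th = 5.95 × 34.8/73.20 = 2.829 V.
With V_supply suppressed (replaced by a short), R_th = R1 ‖ R2 = (38.40 × 34.8)/(38.40 + 34.8) = 18.26 Ω.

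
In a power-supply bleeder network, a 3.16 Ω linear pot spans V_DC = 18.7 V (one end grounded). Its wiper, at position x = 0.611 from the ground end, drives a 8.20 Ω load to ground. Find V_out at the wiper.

V_out ≈ 10.5 V

Lower segment x·R_p = 1.931 Ω; upper segment (1−x)·R_p = 1.229 Ω.
(x·R_p) ‖ R_L = 1.563 Ω.
Then V_out = V_DC · 1.563/(1.229 + 1.563) = 10.47 V.
(Unloaded: V_out = x·V_DC = 11.4 V.)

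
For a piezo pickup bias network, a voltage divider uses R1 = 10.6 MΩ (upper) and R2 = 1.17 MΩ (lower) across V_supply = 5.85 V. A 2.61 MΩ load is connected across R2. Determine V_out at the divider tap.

R2 ‖ R_L = (1.17 × 2.61)/(1.17 + 2.61) = 0.8079 MΩ.
Then V_out = V_supply · R2'/(R1 + R2') = 5.85 × 0.8079/11.41 = 0.4143 V.
(Unloaded it would be 0.582 V; the load pulls it down.)

V_out ≈ 0.414 V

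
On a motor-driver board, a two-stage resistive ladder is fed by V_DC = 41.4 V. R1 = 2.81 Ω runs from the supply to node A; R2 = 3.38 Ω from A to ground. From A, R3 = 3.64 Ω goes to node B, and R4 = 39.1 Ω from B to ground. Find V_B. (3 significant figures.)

V_B ≈ 20.0 V

Node A sees R2 in parallel with the series input of stage 2, R3 + R4 = 42.74 Ω.
R2 ‖ (R3+R4) = 3.132 Ω.
First divider: V_A = V_DC · 3.132/(2.81 + 3.132) = 21.82 V.
Stage 2 is unloaded, so V_B = V_A · R4/(R3+R4) = 21.82 × 39.1/42.74 = 19.96 V.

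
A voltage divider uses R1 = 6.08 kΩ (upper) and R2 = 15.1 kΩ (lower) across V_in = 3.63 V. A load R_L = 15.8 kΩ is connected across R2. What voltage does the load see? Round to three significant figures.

V_out ≈ 2.03 V

The load sits in parallel with R2, giving an effective lower resistance R2' = R2·R_L/(R2+R_L) = 7.721 kΩ.
Now apply the divider: V_out = 3.63 × 0.5595 = 2.031 V.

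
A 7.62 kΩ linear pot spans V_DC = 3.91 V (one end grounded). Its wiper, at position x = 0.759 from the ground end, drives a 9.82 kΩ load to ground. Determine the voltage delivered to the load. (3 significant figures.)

V_out ≈ 2.60 V

Split the track: R_lower = x·R_p = 5.784 kΩ, R_upper = (1−x)·R_p = 1.836 kΩ.
R_L loads the lower segment: effective lower R = 3.640 kΩ.
V_out = 3.91 × 3.640/(1.836 + 3.640) = 2.599 V.
(Unloaded: V_out = x·V_DC = 2.97 V.)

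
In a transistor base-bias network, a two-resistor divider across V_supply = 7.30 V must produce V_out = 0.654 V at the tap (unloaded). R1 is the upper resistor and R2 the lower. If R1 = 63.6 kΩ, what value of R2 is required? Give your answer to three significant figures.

Required fraction k = V_out/V_supply = 0.08959.
So R2 = R1 · V_out/(V_supply − V_out) = 63.6 × 0.654/(7.30 − 0.654) = 63.6 × 0.09841 = 6.259 kΩ.

R2 ≈ 6.26 kΩ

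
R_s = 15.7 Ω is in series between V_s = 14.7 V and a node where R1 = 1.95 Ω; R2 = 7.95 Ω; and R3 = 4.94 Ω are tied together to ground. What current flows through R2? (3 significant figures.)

Parallel bank: R_p = 1/(1/1.95 + 1/7.95 + 1/4.94) = 1.189 Ω.
V_A by voltage divider: V_A = 14.7 × 1.189/(15.7 + 1.189) = 1.035 V.
I(R2) = V_A / R2 = 1.035/7.95 = 0.1302 A.

I ≈ 0.130 A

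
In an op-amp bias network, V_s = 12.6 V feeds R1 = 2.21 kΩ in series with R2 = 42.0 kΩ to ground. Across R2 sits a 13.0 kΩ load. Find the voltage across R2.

V_out ≈ 10.3 V

R2 ‖ R_L = (42.0 × 13.0)/(42.0 + 13.0) = 9.927 kΩ.
Voltage divider with the loaded lower leg: V_out = 12.6 × 9.927/(2.21 + 9.927) = 12.6 × 0.8179 = 10.31 V.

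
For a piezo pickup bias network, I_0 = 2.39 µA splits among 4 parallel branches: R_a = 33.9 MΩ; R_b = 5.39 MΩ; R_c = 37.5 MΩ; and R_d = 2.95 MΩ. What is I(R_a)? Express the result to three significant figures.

I ≈ 0.121 µA

Conductances: ΣG = 1/33.9 + 1/5.39 + 1/37.5 + 1/2.95 = 0.5807 (1/MΩ).
Current divider: I(R_a) = I_0 · G_k/ΣG = 2.39 × (0.02950/0.5807) = 2.39 × 0.05080 = 0.1214 µA.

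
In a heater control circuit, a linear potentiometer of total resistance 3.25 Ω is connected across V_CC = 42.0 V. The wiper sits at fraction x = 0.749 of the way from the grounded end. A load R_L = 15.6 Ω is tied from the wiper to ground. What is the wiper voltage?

V_out ≈ 30.3 V

The pot divides into 0.8157 Ω above the wiper and 2.434 Ω below.
Lower segment in parallel with the load: 2.434 ‖ 15.6 = 2.106 Ω.
V_out = 42.0 × 2.106/(0.8157 + 2.106) = 30.27 V.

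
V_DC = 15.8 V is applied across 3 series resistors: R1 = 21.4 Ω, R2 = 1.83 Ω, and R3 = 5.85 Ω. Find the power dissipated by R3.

P ≈ 1.73 W

ΣR = 29.08 Ω → I = 15.8/29.08 = 0.5433 A.
P = I²R = 0.2952 × 5.85 = 1.727 W.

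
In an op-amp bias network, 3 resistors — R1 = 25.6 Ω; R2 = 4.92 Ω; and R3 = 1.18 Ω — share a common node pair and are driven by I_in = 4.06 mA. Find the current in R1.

I ≈ 0.146 mA

ΣG = 1/25.6 + 1/4.92 + 1/1.18 = 1.090.
Current divider: I(R1) = I_in · G_k/ΣG = 4.06 × (0.03906/1.090) = 4.06 × 0.03584 = 0.1455 mA.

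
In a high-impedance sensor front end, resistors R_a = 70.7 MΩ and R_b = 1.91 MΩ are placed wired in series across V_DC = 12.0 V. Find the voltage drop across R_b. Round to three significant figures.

V ≈ 0.316 V

Total series resistance ΣR = 70.7 + 1.91 = 72.61 MΩ.
V = V_DC · R/ΣR = 12.0 × 0.02630 = 0.3157 V.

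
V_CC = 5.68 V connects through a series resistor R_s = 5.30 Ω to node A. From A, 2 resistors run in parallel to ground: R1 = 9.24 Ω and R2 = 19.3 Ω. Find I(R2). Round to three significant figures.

Parallel bank: R_p = 1/(1/9.24 + 1/19.3) = 6.248 Ω.
V_A = 5.68 × 6.248/11.55 = 3.073 V.
Branch current I = V_A/R2 = 3.073/19.3 = 0.1592 A.
(Check via current divider: I_total = 0.4918 A; share G_k/ΣG = 0.3238 → same result.)

I ≈ 0.159 A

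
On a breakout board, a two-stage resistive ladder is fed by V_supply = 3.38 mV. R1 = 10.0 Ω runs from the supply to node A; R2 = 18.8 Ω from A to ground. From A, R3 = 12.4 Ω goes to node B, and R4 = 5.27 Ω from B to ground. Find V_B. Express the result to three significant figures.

Node A sees R2 in parallel with the series input of stage 2, R3 + R4 = 17.67 Ω.
Effective lower resistance at A: R2 ‖ 17.67 = 9.109 Ω.
First divider: V_A = V_supply · 9.109/(10.0 + 9.109) = 1.611 mV.
Then the unloaded second divider: V_B = V_A × R4/(R3+R4) = 1.611 × 0.2982 = 0.4805 mV.

V_B ≈ 0.481 mV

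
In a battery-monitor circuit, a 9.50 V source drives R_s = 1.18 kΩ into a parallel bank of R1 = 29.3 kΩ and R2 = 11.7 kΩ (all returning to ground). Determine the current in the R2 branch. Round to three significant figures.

I ≈ 0.712 mA

Equivalent of the parallel group: R_p = 8.361 kΩ.
V_A = 9.50 × 8.361/9.541 = 8.325 V.
I(R2) = V_A / R2 = 8.325/11.7 = 0.7115 mA.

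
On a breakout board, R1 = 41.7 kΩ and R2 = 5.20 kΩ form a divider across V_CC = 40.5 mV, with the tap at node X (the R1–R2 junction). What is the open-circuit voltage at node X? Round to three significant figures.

V_th ≈ 4.49 mV

V_th is the unloaded tap voltage: V_CC · R2/(R1+R2) = 40.5 × 0.1109 = 4.490 mV.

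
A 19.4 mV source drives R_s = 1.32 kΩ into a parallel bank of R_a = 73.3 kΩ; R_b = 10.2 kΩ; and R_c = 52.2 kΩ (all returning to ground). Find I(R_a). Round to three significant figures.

I ≈ 0.226 µA

Parallel bank: R_p = 1/(1/73.3 + 1/10.2 + 1/52.2) = 7.643 kΩ.
V_A = 19.4 × 7.643/8.963 = 16.54 mV.
I(R_a) = V_A / R_a = 16.54/73.3 = 0.2257 µA.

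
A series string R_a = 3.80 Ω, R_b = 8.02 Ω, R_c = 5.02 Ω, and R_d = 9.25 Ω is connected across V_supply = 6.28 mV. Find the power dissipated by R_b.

The common current is I = 6.28/26.09 = 0.2407 mA.
P(R_b) = I²·R_b = (0.2407)² × 8.02 = 0.4647 µW.

P ≈ 0.465 µW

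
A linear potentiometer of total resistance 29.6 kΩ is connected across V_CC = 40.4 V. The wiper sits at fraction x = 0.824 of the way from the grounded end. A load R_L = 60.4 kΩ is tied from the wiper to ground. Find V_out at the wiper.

The pot divides into 5.210 kΩ above the wiper and 24.39 kΩ below.
R_L loads the lower segment: effective lower R = 17.37 kΩ.
V_out = 40.4 × 17.37/(5.210 + 17.37) = 31.08 V.
(Unloaded: V_out = x·V_CC = 33.3 V.)

V_out ≈ 31.1 V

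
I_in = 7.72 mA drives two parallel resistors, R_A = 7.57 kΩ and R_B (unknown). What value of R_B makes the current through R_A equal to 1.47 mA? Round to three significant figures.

R_B ≈ 1.78 kΩ

In a two-way split, I_A/I_in = R_B/(R_A + R_B).
With f = 0.1904, R_B = R_A · f/(1−f) = 7.57 × 0.2352 = 1.780 kΩ.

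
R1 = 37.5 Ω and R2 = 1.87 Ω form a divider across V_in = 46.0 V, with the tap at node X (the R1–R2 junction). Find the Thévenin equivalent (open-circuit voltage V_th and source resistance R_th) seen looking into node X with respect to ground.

V_th ≈ 2.18 V, R_th ≈ 1.78 Ω

With X open, the divider is unloaded: V_th = 46.0 × 1.87/39.37 = 2.185 V.
Zeroing V_in shorts the top of R1 to ground, so R_th = R1 ‖ R2 = 1.781 Ω.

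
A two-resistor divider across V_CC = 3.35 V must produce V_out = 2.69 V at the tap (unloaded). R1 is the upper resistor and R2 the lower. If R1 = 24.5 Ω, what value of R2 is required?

R2 ≈ 99.9 Ω

Required fraction k = V_out/V_CC = 0.8030.
R2 = R1 · 0.8030/(1 − 0.8030) = 99.86 Ω.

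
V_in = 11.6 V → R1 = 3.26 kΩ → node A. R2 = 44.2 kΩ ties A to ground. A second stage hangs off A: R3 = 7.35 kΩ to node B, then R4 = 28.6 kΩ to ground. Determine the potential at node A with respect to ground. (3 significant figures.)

V_A ≈ 9.96 V

Looking into the second stage from A: R3 + R4 = 35.95 kΩ appears in parallel with R2.
Effective lower resistance at A: R2 ‖ 35.95 = 19.83 kΩ.
So V_A = 11.6 × 0.8588 = 9.962 V.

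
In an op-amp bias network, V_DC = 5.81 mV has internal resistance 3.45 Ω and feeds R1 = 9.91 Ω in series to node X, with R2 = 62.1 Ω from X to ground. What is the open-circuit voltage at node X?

V_th ≈ 4.78 mV

R1' = 3.45 + 9.91 = 13.36 Ω (source resistance + R1).
V_th is the unloaded tap voltage: V_DC · R2/(R1'+R2) = 5.81 × 0.8230 = 4.781 mV.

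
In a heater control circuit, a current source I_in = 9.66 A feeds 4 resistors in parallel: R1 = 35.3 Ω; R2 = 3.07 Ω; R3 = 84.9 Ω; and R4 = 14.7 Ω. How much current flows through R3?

I ≈ 0.262 A

Conductances: ΣG = 1/35.3 + 1/3.07 + 1/84.9 + 1/14.7 = 0.4339 (1/Ω).
R3 takes the fraction G_k/ΣG = 0.01178/0.4339 = 0.02715, so I = 9.66 × 0.02715 = 0.2622 A.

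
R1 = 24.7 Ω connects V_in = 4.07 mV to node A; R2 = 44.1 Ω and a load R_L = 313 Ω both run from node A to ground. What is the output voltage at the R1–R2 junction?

R2 ‖ R_L = (44.1 × 313)/(44.1 + 313) = 38.65 Ω.
Then V_out = V_in · R2'/(R1 + R2') = 4.07 × 38.65/63.35 = 2.483 mV.

V_out ≈ 2.48 mV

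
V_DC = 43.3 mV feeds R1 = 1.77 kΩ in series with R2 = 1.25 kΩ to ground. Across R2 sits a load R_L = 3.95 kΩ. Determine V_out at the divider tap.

First combine the lower leg with the load: R2 ‖ R_L = 0.9495 kΩ.
Then V_out = V_DC · R2'/(R1 + R2') = 43.3 × 0.9495/2.720 = 15.12 mV.
(Unloaded it would be 17.9 mV; the load pulls it down.)

V_out ≈ 15.1 mV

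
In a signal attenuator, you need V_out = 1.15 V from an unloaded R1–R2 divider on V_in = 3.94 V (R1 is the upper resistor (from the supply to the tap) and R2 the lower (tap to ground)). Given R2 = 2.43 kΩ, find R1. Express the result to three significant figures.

The divider ratio is R2/(R1+R2) = 1.15/3.94 = 0.2919.
So R1 = R2 · (V_in/V_out − 1) = 2.43 × (3.94/1.15 − 1) = 2.43 × 2.426 = 5.895 kΩ.

R1 ≈ 5.90 kΩ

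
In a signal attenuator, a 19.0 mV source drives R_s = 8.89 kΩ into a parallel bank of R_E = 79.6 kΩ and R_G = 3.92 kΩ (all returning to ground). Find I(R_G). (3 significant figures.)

I ≈ 1.43 µA

Combine the parallel branches: R_p = (1/79.6 + 1/3.92)⁻¹ = 3.736 kΩ.
V_A = 19.0 × 3.736/12.63 = 5.622 mV.
I(R_G) = V_A / R_G = 5.622/3.92 = 1.434 µA.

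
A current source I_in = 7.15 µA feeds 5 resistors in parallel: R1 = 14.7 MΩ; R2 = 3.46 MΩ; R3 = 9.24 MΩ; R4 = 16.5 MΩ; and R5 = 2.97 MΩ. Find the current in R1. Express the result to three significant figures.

I ≈ 0.564 µA

Total conductance ΣG = 1/14.7 + 1/3.46 + 1/9.24 + 1/16.5 + 1/2.97 = 0.8626 (units of 1/MΩ).
Current divider: I(R1) = I_in · G_k/ΣG = 7.15 × (0.06803/0.8626) = 7.15 × 0.07887 = 0.5639 µA.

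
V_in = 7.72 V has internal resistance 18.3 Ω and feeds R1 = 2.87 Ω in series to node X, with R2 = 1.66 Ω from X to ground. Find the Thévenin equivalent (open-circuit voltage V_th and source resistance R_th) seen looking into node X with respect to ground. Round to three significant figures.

V_th ≈ 0.561 V, R_th ≈ 1.54 Ω

R1' = 18.3 + 2.87 = 21.17 Ω (source resistance + R1).
With X open, the divider is unloaded: V_th = 7.72 × 1.66/22.83 = 0.5613 V.
Zeroing V_in shorts the top of R1' to ground, so R_th = R1' ‖ R2 = 1.539 Ω.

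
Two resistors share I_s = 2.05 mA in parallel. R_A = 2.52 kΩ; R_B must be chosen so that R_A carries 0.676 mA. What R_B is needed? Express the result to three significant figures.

R_B ≈ 1.24 kΩ

The fraction through R_A equals R_B/(R_A+R_B).
With f = 0.3298, R_B = R_A · f/(1−f) = 2.52 × 0.4920 = 1.240 kΩ.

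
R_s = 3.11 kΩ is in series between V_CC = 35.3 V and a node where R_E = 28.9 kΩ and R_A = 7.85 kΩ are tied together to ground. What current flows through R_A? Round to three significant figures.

Parallel bank: R_p = 1/(1/28.9 + 1/7.85) = 6.173 kΩ.
Node voltage V_A = V_CC · R_p/(R_s + R_p) = 35.3 × 0.6650 = 23.47 V.
I(R_A) = V_A / R_A = 23.47/7.85 = 2.990 mA.

I ≈ 2.99 mA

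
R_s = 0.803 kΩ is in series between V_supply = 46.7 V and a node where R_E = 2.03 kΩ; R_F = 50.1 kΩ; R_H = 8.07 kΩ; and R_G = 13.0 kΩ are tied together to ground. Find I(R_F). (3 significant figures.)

I ≈ 0.593 mA

Combine the parallel branches: R_p = (1/2.03 + 1/50.1 + 1/8.07 + 1/13.0)⁻¹ = 1.402 kΩ.
V_A = 46.7 × 1.402/2.205 = 29.69 V.
Branch current I = V_A/R_F = 29.69/50.1 = 0.5926 mA.
(Check via current divider: I_total = 21.18 mA; share G_k/ΣG = 0.02798 → same result.)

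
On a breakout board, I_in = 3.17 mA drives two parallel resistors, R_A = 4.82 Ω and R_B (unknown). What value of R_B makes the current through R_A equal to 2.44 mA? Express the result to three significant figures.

R_B ≈ 16.1 Ω

The fraction through R_A equals R_B/(R_A+R_B).
With f = 0.7697, R_B = R_A · f/(1−f) = 4.82 × 3.342 = 16.11 Ω.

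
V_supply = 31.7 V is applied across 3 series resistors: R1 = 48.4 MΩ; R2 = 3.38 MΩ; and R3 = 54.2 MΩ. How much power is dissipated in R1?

The common current is I = 31.7/106.0 = 0.2991 µA.
V(R1) = I·R = 14.48 V; P = V·I = 14.48 × 0.2991 = 4.330 µW.

P ≈ 4.33 µW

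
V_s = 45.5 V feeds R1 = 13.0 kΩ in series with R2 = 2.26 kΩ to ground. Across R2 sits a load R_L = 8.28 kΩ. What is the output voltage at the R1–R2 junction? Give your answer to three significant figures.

The load sits in parallel with R2, giving an effective lower resistance R2' = R2·R_L/(R2+R_L) = 1.775 kΩ.
Voltage divider with the loaded lower leg: V_out = 45.5 × 1.775/(13.0 + 1.775) = 45.5 × 0.1202 = 5.467 V.

V_out ≈ 5.47 V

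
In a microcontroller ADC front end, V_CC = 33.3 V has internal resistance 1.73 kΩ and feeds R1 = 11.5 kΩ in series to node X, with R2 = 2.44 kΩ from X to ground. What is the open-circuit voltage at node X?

V_th ≈ 5.19 V

R1' = 1.73 + 11.5 = 13.23 kΩ (source resistance + R1).
V_th is the unloaded tap voltage: V_CC · R2/(R1'+R2) = 33.3 × 0.1557 = 5.185 V.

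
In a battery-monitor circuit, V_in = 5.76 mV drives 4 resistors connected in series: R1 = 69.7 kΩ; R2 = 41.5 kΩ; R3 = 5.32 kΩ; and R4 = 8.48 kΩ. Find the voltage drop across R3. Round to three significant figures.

V ≈ 0.245 mV

ΣR = 69.7 + 41.5 + 5.32 + 8.48 = 125.0 kΩ.
Voltage divider: V = V_in · (5.320 / 125.0) = 5.76 × 0.04256 = 0.2451 mV.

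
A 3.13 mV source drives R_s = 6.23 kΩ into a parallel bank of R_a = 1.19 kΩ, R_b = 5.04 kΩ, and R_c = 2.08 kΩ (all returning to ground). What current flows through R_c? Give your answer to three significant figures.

Combine the parallel branches: R_p = (1/1.19 + 1/5.04 + 1/2.08)⁻¹ = 0.6581 kΩ.
Node voltage V_A = V_DC · R_p/(R_s + R_p) = 3.13 × 0.09554 = 0.2990 mV.
I(R_c) = V_A / R_c = 0.2990/2.08 = 0.1438 µA.
(Check via current divider: I_total = 0.4544 µA; share G_k/ΣG = 0.3164 → same result.)

I ≈ 0.144 µA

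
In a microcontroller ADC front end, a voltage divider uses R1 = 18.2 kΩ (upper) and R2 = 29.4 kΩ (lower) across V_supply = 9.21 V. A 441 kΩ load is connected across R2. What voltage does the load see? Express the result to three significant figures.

First combine the lower leg with the load: R2 ‖ R_L = 27.56 kΩ.
Now apply the divider: V_out = 9.21 × 0.6023 = 5.547 V.
(Unloaded it would be 5.69 V; the load pulls it down.)

V_out ≈ 5.55 V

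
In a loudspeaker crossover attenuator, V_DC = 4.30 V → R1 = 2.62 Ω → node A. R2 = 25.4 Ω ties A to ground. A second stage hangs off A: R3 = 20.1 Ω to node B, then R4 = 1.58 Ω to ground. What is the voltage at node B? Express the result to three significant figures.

Node A sees R2 in parallel with the series input of stage 2, R3 + R4 = 21.68 Ω.
Effective lower resistance at A: R2 ‖ 21.68 = 11.70 Ω.
V_A = 4.30 × 11.70/(2.62 + 11.70) = 3.513 V.
V_B = V_A × 0.07288 = 0.2560 V.

V_B ≈ 0.256 V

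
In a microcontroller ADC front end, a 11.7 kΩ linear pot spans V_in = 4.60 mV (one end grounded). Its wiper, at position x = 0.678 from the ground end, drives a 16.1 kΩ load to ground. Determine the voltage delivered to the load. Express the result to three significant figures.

V_out ≈ 2.69 mV

Split the track: R_lower = x·R_p = 7.933 kΩ, R_upper = (1−x)·R_p = 3.767 kΩ.
(x·R_p) ‖ R_L = 5.314 kΩ.
V_out = 4.60 × 5.314/(3.767 + 5.314) = 2.692 mV.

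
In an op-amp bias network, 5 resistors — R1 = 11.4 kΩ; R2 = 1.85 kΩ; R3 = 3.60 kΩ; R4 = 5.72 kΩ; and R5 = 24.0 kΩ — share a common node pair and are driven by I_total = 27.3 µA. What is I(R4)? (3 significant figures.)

ΣG = 1/11.4 + 1/1.85 + 1/3.60 + 1/5.72 + 1/24.0 = 1.123.
By the current-divider rule, I = I_total · G_k/ΣG = 27.3 × 0.1557 = 4.252 µA.

I ≈ 4.25 µA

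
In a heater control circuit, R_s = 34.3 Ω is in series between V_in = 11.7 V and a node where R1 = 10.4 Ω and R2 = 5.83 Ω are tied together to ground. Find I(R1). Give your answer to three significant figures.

I ≈ 0.110 A

Combine the parallel branches: R_p = (1/10.4 + 1/5.83)⁻¹ = 3.736 Ω.
V_A = 11.7 × 3.736/38.04 = 1.149 V.
Branch current I = V_A/R1 = 1.149/10.4 = 0.1105 A.
(Equivalently: I_total = 0.3076 A, then current-divider fraction G_k/ΣG = 0.3592.)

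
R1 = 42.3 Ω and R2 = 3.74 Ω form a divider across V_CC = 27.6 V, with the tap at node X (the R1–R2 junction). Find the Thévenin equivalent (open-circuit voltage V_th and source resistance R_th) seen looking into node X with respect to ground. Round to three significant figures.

V_th ≈ 2.24 V, R_th ≈ 3.44 Ω

With X open, the divider is unloaded: V_th = 27.6 × 3.74/46.04 = 2.242 V.
With V_CC suppressed (replaced by a short), R_th = R1 ‖ R2 = (42.30 × 3.74)/(42.30 + 3.74) = 3.436 Ω.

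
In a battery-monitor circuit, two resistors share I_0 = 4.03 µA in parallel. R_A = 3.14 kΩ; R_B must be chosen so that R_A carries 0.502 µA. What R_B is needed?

Two-branch current divider: I_A = I_0 · R_B/(R_A + R_B).
0.502/4.03 = R_B/(R_A + R_B) → R_B = R_A · (0.1246)/(1 − 0.1246) = 3.14 × 0.1423 = 0.4468 kΩ.

R_B ≈ 0.447 kΩ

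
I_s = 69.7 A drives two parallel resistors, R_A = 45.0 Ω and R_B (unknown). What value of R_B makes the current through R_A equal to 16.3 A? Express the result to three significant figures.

Two-branch current divider: I_A = I_s · R_B/(R_A + R_B).
With f = 0.2339, R_B = R_A · f/(1−f) = 45.0 × 0.3052 = 13.74 Ω.

R_B ≈ 13.7 Ω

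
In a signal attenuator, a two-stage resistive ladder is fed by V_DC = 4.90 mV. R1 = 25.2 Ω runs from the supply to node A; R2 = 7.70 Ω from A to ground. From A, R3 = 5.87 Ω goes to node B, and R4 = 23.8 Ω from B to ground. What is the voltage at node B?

Node A sees R2 in parallel with the series input of stage 2, R3 + R4 = 29.67 Ω.
Effective lower resistance at A: R2 ‖ 29.67 = 6.113 Ω.
So V_A = 4.90 × 0.1952 = 0.9566 mV.
Stage 2 is unloaded, so V_B = V_A · R4/(R3+R4) = 0.9566 × 23.8/29.67 = 0.7674 mV.

V_B ≈ 0.767 mV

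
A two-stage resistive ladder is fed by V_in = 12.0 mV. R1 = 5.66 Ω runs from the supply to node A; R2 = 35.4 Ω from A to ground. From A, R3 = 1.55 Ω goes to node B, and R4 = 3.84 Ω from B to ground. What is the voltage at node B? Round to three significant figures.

Looking into the second stage from A: R3 + R4 = 5.390 Ω appears in parallel with R2.
Effective lower resistance at A: R2 ‖ 5.390 = 4.678 Ω.
So V_A = 12.0 × 0.4525 = 5.430 mV.
V_B = V_A × 0.7124 = 3.868 mV.

V_B ≈ 3.87 mV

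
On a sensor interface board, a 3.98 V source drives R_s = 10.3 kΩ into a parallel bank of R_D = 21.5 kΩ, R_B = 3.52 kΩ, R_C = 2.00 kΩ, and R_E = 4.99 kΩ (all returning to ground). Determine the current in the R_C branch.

I ≈ 0.171 mA

Equivalent of the parallel group: R_p = 0.9699 kΩ.
V_A by voltage divider: V_A = 3.98 × 0.9699/(10.3 + 0.9699) = 0.3425 V.
I(R_C) = V_A / R_C = 0.3425/2.00 = 0.1713 mA.
(Check via current divider: I_total = 0.3532 mA; share G_k/ΣG = 0.4850 → same result.)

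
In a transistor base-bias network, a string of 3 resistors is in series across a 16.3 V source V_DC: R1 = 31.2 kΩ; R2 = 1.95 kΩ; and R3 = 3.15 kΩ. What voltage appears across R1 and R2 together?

Total series resistance ΣR = 31.2 + 1.95 + 3.15 = 36.30 kΩ.
R_{R1..R2} = 31.2 + 1.95 = 33.15 kΩ.
By the voltage-divider rule, V = 16.3 × 33.15/36.30 = 14.89 V.

V ≈ 14.9 V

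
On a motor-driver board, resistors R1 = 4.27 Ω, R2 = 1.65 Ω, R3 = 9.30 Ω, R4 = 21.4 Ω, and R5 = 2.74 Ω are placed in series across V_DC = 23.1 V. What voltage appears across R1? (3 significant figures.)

V ≈ 2.51 V

ΣR = 4.27 + 1.65 + 9.30 + 21.4 + 2.74 = 39.36 Ω.
By the voltage-divider rule, V = 23.1 × 4.270/39.36 = 2.506 V.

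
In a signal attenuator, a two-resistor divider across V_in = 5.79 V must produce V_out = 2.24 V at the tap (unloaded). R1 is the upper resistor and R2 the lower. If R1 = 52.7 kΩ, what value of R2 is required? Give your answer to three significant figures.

Required fraction k = V_out/V_in = 0.3869.
So R2 = R1 · V_out/(V_in − V_out) = 52.7 × 2.24/(5.79 − 2.24) = 52.7 × 0.6310 = 33.25 kΩ.

R2 ≈ 33.3 kΩ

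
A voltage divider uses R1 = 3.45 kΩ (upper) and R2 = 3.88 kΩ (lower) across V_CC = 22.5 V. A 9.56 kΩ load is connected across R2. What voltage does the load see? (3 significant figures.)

V_out ≈ 10.0 V

First combine the lower leg with the load: R2 ‖ R_L = 2.760 kΩ.
Voltage divider with the loaded lower leg: V_out = 22.5 × 2.760/(3.45 + 2.760) = 22.5 × 0.4444 = 10.00 V.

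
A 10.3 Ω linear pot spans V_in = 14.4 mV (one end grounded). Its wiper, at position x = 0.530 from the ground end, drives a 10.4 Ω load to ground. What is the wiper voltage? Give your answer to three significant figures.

V_out ≈ 6.12 mV

Split the track: R_lower = x·R_p = 5.459 Ω, R_upper = (1−x)·R_p = 4.841 Ω.
Lower segment in parallel with the load: 5.459 ‖ 10.4 = 3.580 Ω.
Loaded-divider output: V_out = 14.4 × 0.4251 = 6.122 mV.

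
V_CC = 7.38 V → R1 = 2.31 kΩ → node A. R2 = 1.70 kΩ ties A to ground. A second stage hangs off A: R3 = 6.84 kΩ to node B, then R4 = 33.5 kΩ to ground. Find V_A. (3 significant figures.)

V_A ≈ 3.05 V

Looking into the second stage from A: R3 + R4 = 40.34 kΩ appears in parallel with R2.
Effective lower resistance at A: R2 ‖ 40.34 = 1.631 kΩ.
First divider: V_A = V_CC · 1.631/(2.31 + 1.631) = 3.055 V.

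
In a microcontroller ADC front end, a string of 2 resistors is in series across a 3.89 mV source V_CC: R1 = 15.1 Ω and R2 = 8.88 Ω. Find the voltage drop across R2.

V ≈ 1.44 mV

Series total: ΣR = 15.1 + 8.88 = 23.98 Ω.
Voltage divider: V = V_CC · (8.880 / 23.98) = 3.89 × 0.3703 = 1.441 mV.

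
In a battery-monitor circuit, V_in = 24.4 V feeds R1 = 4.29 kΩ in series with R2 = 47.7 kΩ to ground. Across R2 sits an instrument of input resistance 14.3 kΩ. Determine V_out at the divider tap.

V_out ≈ 17.6 V

First combine the lower leg with the load: R2 ‖ R_L = 11.00 kΩ.
Voltage divider with the loaded lower leg: V_out = 24.4 × 11.00/(4.29 + 11.00) = 24.4 × 0.7195 = 17.55 V.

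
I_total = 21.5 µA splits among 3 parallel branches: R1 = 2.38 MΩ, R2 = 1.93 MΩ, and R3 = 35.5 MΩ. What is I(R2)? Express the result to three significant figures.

I ≈ 11.5 µA

Total conductance ΣG = 1/2.38 + 1/1.93 + 1/35.5 = 0.9665 (units of 1/MΩ).
Current divider: I(R2) = I_total · G_k/ΣG = 21.5 × (0.5181/0.9665) = 21.5 × 0.5361 = 11.53 µA.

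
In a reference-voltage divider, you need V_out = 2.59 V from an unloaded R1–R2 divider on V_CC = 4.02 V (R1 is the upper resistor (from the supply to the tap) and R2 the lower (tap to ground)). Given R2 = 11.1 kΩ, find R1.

V_out/V_CC = R2/(R1+R2) = 0.6443.
Rearranging, R1 = R2·(1−k)/k = 11.1 × 0.5521 = 6.129 kΩ.

R1 ≈ 6.13 kΩ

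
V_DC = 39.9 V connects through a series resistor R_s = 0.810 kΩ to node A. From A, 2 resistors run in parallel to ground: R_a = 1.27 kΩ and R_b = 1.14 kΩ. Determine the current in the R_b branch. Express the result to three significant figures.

Equivalent of the parallel group: R_p = 0.6007 kΩ.
V_A by voltage divider: V_A = 39.9 × 0.6007/(0.810 + 0.6007) = 16.99 V.
I(R_b) = V_A / R_b = 16.99/1.14 = 14.90 mA.

I ≈ 14.9 mA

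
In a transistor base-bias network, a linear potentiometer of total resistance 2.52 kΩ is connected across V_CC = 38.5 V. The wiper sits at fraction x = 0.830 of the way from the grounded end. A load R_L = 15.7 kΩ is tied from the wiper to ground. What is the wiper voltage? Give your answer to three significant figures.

Split the track: R_lower = x·R_p = 2.092 kΩ, R_upper = (1−x)·R_p = 0.4284 kΩ.
R_L loads the lower segment: effective lower R = 1.846 kΩ.
Loaded-divider output: V_out = 38.5 × 0.8116 = 31.25 V.

V_out ≈ 31.2 V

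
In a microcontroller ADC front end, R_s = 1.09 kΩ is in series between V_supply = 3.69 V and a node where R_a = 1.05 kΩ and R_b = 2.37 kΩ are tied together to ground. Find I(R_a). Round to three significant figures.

Combine the parallel branches: R_p = (1/1.05 + 1/2.37)⁻¹ = 0.7276 kΩ.
V_A = 3.69 × 0.7276/1.818 = 1.477 V.
Branch current I = V_A/R_a = 1.477/1.05 = 1.407 mA.

I ≈ 1.41 mA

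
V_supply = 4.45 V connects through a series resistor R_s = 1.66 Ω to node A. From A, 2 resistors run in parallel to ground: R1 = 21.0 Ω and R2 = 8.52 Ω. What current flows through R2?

I ≈ 0.410 A

Equivalent of the parallel group: R_p = 6.061 Ω.
V_A = 4.45 × 6.061/7.721 = 3.493 V.
I(R2) = V_A / R2 = 3.493/8.52 = 0.4100 A.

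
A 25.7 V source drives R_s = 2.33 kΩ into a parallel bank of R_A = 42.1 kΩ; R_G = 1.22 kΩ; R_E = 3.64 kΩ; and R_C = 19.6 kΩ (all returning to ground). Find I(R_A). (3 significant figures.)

I ≈ 0.164 mA

Combine the parallel branches: R_p = (1/42.1 + 1/1.22 + 1/3.64 + 1/19.6)⁻¹ = 0.8553 kΩ.
Node voltage V_A = V_in · R_p/(R_s + R_p) = 25.7 × 0.2685 = 6.901 V.
Branch current I = V_A/R_A = 6.901/42.1 = 0.1639 mA.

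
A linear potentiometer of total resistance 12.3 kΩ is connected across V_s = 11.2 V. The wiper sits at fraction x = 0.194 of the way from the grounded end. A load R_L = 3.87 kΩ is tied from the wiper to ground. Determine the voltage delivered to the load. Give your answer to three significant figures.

V_out ≈ 1.45 V

The pot divides into 9.914 kΩ above the wiper and 2.386 kΩ below.
(x·R_p) ‖ R_L = 1.476 kΩ.
Loaded-divider output: V_out = 11.2 × 0.1296 = 1.451 V.
(Unloaded: V_out = x·V_s = 2.17 V.)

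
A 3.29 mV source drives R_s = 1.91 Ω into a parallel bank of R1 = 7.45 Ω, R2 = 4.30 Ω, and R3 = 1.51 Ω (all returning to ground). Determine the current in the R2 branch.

I ≈ 0.258 mA

Equivalent of the parallel group: R_p = 0.9718 Ω.
Node voltage V_A = V_DC · R_p/(R_s + R_p) = 3.29 × 0.3372 = 1.109 mV.
I(R2) = V_A / R2 = 1.109/4.30 = 0.2580 mA.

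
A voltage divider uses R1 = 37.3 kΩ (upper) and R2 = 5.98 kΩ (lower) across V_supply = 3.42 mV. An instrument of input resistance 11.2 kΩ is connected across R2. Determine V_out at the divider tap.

First combine the lower leg with the load: R2 ‖ R_L = 3.898 kΩ.
Then V_out = V_supply · R2'/(R1 + R2') = 3.42 × 3.898/41.20 = 0.3236 mV.

V_out ≈ 0.324 mV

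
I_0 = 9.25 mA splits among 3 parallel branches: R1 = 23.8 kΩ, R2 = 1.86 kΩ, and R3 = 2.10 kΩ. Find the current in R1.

Total conductance ΣG = 1/23.8 + 1/1.86 + 1/2.10 = 1.056 (units of 1/kΩ).
By the current-divider rule, I = I_0 · G_k/ΣG = 9.25 × 0.03979 = 0.3681 mA.

I ≈ 0.368 mA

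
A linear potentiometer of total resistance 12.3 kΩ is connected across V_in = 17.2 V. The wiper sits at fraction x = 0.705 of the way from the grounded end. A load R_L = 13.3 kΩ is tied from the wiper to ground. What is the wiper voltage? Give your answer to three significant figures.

Lower segment x·R_p = 8.671 kΩ; upper segment (1−x)·R_p = 3.629 kΩ.
(x·R_p) ‖ R_L = 5.249 kΩ.
Then V_out = V_in · 5.249/(3.629 + 5.249) = 10.17 V.

V_out ≈ 10.2 V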